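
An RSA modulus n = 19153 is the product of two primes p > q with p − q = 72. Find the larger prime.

Since p = q + 72, we have 19153 = q(q + 72), so q² + 72q − 19153 = 0.
Discriminant: 72² + 4·19153 = 5184 + 76612 = 81796; √81796 = 286.
q = (−72 + 286)/2 = 107, and p = q + 72 = 179.
Check: 107 · 179 = 19153.

179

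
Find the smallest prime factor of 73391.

79

73391 is odd.
Digit sum 23, not divisible by 3.
Ends in 1: not divisible by 5.
7: 73391 = 7·10484 + 3
11: 73391 = 11·6671 + 10
13: 73391 = 13·5645 + 6
17: 73391 = 17·4317 + 2
19: 73391 = 19·3862 + 13
23: 73391 = 23·3190 + 21
29: 73391 = 29·2530 + 21
31: 73391 = 31·2367 + 14
37: 73391 = 37·1983 + 20
41: 73391 = 41·1790 + 1
43: 73391 = 43·1706 + 33
47: 73391 = 47·1561 + 24
53: 73391 = 53·1384 + 39
59: 73391 = 59·1243 + 54
61: 73391 = 61·1203 + 8
67: 73391 = 67·1095 + 26
71: 73391 = 71·1033 + 48
73: 73391 = 73·1005 + 26
79: 73391 = 79·929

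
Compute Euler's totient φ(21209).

Factor: 21209 = 127 · 167.
φ(21209) = (127−1) · (167−1) = 126 · 166 = 20916.

20916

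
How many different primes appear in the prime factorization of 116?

2

116 = 2^2 · 29
116 = 2^2 · 29, which has 2 distinct prime factors.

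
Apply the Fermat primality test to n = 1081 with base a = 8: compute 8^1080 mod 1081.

570

8^1 ≡ 8 (mod 1081)
8^2 ≡ 8^2 = 64 ≡ 64 (mod 1081)
8^4 ≡ 64^2 = 4096 ≡ 853 (mod 1081)
8^8 ≡ 853^2 = 727609 ≡ 96 (mod 1081)
8^16 ≡ 96^2 = 9216 ≡ 568 (mod 1081)
8^32 ≡ 568^2 = 322624 ≡ 486 (mod 1081)
8^64 ≡ 486^2 = 236196 ≡ 538 (mod 1081)
8^128 ≡ 538^2 = 289444 ≡ 817 (mod 1081)
8^256 ≡ 817^2 = 667489 ≡ 512 (mod 1081)
8^512 ≡ 512^2 = 262144 ≡ 542 (mod 1081)
8^1024 ≡ 542^2 = 293764 ≡ 813 (mod 1081)
1080 = 1024 + 32 + 16 + 8 in binary powers of 2.
So 8^1080 ≡ 813 · 486 · 568 · 96 ≡ 570 (mod 1081).
Since 570 ≠ 1, base 8 is a Fermat witness: 1081 is composite.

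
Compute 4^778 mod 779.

4^1 ≡ 4 (mod 779)
4^2 ≡ 4^2 = 16 ≡ 16 (mod 779)
4^4 ≡ 16^2 = 256 ≡ 256 (mod 779)
4^8 ≡ 256^2 = 65536 ≡ 100 (mod 779)
4^16 ≡ 100^2 = 10000 ≡ 652 (mod 779)
4^32 ≡ 652^2 = 425104 ≡ 549 (mod 779)
4^64 ≡ 549^2 = 301401 ≡ 707 (mod 779)
4^128 ≡ 707^2 = 499849 ≡ 510 (mod 779)
4^256 ≡ 510^2 = 260100 ≡ 693 (mod 779)
4^512 ≡ 693^2 = 480249 ≡ 385 (mod 779)
778 = 512 + 256 + 8 + 2 in binary powers of 2.
So 4^778 ≡ 385 · 693 · 100 · 16 ≡ 674 (mod 779).
Since 674 ≠ 1, base 4 is a Fermat witness: 779 is composite.

674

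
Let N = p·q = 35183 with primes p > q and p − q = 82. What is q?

151

Since p = q + 82, we have 35183 = q(q + 82), so q² + 82q − 35183 = 0.
Discriminant: 82² + 4·35183 = 6724 + 140732 = 147456; √147456 = 384.
q = (−82 + 384)/2 = 151, and p = q + 82 = 233.
Check: 151 · 233 = 35183.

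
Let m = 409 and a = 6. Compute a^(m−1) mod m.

6^1 ≡ 6 (mod 409)
6^2 ≡ 6^2 = 36 ≡ 36 (mod 409)
6^4 ≡ 36^2 = 1296 ≡ 69 (mod 409)
6^8 ≡ 69^2 = 4761 ≡ 262 (mod 409)
6^16 ≡ 262^2 = 68644 ≡ 341 (mod 409)
6^32 ≡ 341^2 = 116281 ≡ 125 (mod 409)
6^64 ≡ 125^2 = 15625 ≡ 83 (mod 409)
6^128 ≡ 83^2 = 6889 ≡ 345 (mod 409)
6^256 ≡ 345^2 = 119025 ≡ 6 (mod 409)
408 = 256 + 128 + 16 + 8 in binary powers of 2.
So 6^408 ≡ 6 · 345 · 341 · 262 ≡ 1 (mod 409).
Since the result is 1, base 6 gives no evidence that 409 is composite.

1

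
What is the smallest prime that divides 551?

19

551 is odd.
Digit sum 11, not divisible by 3.
Ends in 1: not divisible by 5.
7: 551 = 7·78 + 5
11: 551 = 11·50 + 1
13: 551 = 13·42 + 5
17: 551 = 17·32 + 7
19: 551 = 19·29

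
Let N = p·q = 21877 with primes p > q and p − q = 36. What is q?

131

Since p = q + 36, we have 21877 = q(q + 36), so q² + 36q − 21877 = 0.
Discriminant: 36² + 4·21877 = 1296 + 87508 = 88804; √88804 = 298.
q = (−36 + 298)/2 = 131, and p = q + 36 = 167.
Check: 131 · 167 = 21877.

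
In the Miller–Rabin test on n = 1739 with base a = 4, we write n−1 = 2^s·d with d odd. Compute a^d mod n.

1739 − 1 = 1738 = 2^1 · 869, so d = 869.
4^1 ≡ 4 (mod 1739)
4^2 ≡ 4^2 = 16 ≡ 16 (mod 1739)
4^4 ≡ 16^2 = 256 ≡ 256 (mod 1739)
4^8 ≡ 256^2 = 65536 ≡ 1193 (mod 1739)
4^16 ≡ 1193^2 = 1423249 ≡ 747 (mod 1739)
4^32 ≡ 747^2 = 558009 ≡ 1529 (mod 1739)
4^64 ≡ 1529^2 = 2337841 ≡ 625 (mod 1739)
4^128 ≡ 625^2 = 390625 ≡ 1089 (mod 1739)
4^256 ≡ 1089^2 = 1185921 ≡ 1662 (mod 1739)
4^512 ≡ 1662^2 = 2762244 ≡ 712 (mod 1739)
869 = 512 + 256 + 64 + 32 + 4 + 1 in binary powers of 2.
So 4^869 ≡ 712 · 1662 · 625 · 1529 · 256 · 4 ≡ 1283 (mod 1739).
Squaring chain: 1283; never reaches −1, so base 4 is a Miller–Rabin witness that 1739 is composite.

1283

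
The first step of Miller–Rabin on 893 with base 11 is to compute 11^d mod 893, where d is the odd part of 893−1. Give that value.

893 − 1 = 892 = 2^2 · 223, so d = 223.
11^1 ≡ 11 (mod 893)
11^2 ≡ 11^2 = 121 ≡ 121 (mod 893)
11^4 ≡ 121^2 = 14641 ≡ 353 (mod 893)
11^8 ≡ 353^2 = 124609 ≡ 482 (mod 893)
11^16 ≡ 482^2 = 232324 ≡ 144 (mod 893)
11^32 ≡ 144^2 = 20736 ≡ 197 (mod 893)
11^64 ≡ 197^2 = 38809 ≡ 410 (mod 893)
11^128 ≡ 410^2 = 168100 ≡ 216 (mod 893)
223 = 128 + 64 + 16 + 8 + 4 + 2 + 1 in binary powers of 2.
So 11^223 ≡ 216 · 410 · 144 · 482 · 353 · 121 · 11 ≡ 467 (mod 893).
Squaring chain: 467 → 197; never reaches −1, so base 11 is a Miller–Rabin witness that 893 is composite.

467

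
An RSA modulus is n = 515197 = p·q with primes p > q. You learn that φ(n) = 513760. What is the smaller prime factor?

677

φ(n) = (p−1)(q−1) = n − (p+q) + 1, so p + q = 515197 − 513760 + 1 = 1438.
p and q are the roots of t² − 1438t + 515197 = 0.
Discriminant: 1438² − 4·515197 = 2067844 − 2060788 = 7056; √7056 = 84.
q = (1438 − 84)/2 = 677, p = (1438 + 84)/2 = 761.
Check: 677 · 761 = 515197.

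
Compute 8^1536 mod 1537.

8^1 ≡ 8 (mod 1537)
8^2 ≡ 8^2 = 64 ≡ 64 (mod 1537)
8^4 ≡ 64^2 = 4096 ≡ 1022 (mod 1537)
8^8 ≡ 1022^2 = 1044484 ≡ 861 (mod 1537)
8^16 ≡ 861^2 = 741321 ≡ 487 (mod 1537)
8^32 ≡ 487^2 = 237169 ≡ 471 (mod 1537)
8^64 ≡ 471^2 = 221841 ≡ 513 (mod 1537)
8^128 ≡ 513^2 = 263169 ≡ 342 (mod 1537)
8^256 ≡ 342^2 = 116964 ≡ 152 (mod 1537)
8^512 ≡ 152^2 = 23104 ≡ 49 (mod 1537)
8^1024 ≡ 49^2 = 2401 ≡ 864 (mod 1537)
1536 = 1024 + 512 in binary powers of 2.
So 8^1536 ≡ 864 · 49 ≡ 837 (mod 1537).
Since 837 ≠ 1, base 8 is a Fermat witness: 1537 is composite.

837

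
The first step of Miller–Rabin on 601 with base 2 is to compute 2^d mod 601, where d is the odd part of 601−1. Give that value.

601 − 1 = 600 = 2^3 · 75, so d = 75.
2^1 ≡ 2 (mod 601)
2^2 ≡ 2^2 = 4 ≡ 4 (mod 601)
2^4 ≡ 4^2 = 16 ≡ 16 (mod 601)
2^8 ≡ 16^2 = 256 ≡ 256 (mod 601)
2^16 ≡ 256^2 = 65536 ≡ 27 (mod 601)
2^32 ≡ 27^2 = 729 ≡ 128 (mod 601)
2^64 ≡ 128^2 = 16384 ≡ 157 (mod 601)
75 = 64 + 8 + 2 + 1 in binary powers of 2.
So 2^75 ≡ 157 · 256 · 4 · 2 ≡ 1 (mod 601).
Since 2^d ≡ 1 (mod 601), base 2 does not prove 601 composite.

1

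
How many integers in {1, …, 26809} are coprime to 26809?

Factor: 26809 = 17 · 19 · 83.
φ(26809) = (17−1) · (19−1) · (83−1) = 16 · 18 · 82 = 23616.

23616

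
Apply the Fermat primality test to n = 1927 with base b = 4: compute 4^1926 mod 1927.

4^1 ≡ 4 (mod 1927)
4^2 ≡ 4^2 = 16 ≡ 16 (mod 1927)
4^4 ≡ 16^2 = 256 ≡ 256 (mod 1927)
4^8 ≡ 256^2 = 65536 ≡ 18 (mod 1927)
4^16 ≡ 18^2 = 324 ≡ 324 (mod 1927)
4^32 ≡ 324^2 = 104976 ≡ 918 (mod 1927)
4^64 ≡ 918^2 = 842724 ≡ 625 (mod 1927)
4^128 ≡ 625^2 = 390625 ≡ 1371 (mod 1927)
4^256 ≡ 1371^2 = 1879641 ≡ 816 (mod 1927)
4^512 ≡ 816^2 = 665856 ≡ 1041 (mod 1927)
4^1024 ≡ 1041^2 = 1083681 ≡ 707 (mod 1927)
1926 = 1024 + 512 + 256 + 128 + 4 + 2 in binary powers of 2.
So 4^1926 ≡ 707 · 1041 · 816 · 1371 · 256 · 16 ≡ 1390 (mod 1927).
Since 1390 ≠ 1, base 4 is a Fermat witness: 1927 is composite.

1390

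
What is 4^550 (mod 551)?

4^1 ≡ 4 (mod 551)
4^2 ≡ 4^2 = 16 ≡ 16 (mod 551)
4^4 ≡ 16^2 = 256 ≡ 256 (mod 551)
4^8 ≡ 256^2 = 65536 ≡ 518 (mod 551)
4^16 ≡ 518^2 = 268324 ≡ 538 (mod 551)
4^32 ≡ 538^2 = 289444 ≡ 169 (mod 551)
4^64 ≡ 169^2 = 28561 ≡ 460 (mod 551)
4^128 ≡ 460^2 = 211600 ≡ 16 (mod 551)
4^256 ≡ 16^2 = 256 ≡ 256 (mod 551)
4^512 ≡ 256^2 = 65536 ≡ 518 (mod 551)
550 = 512 + 32 + 4 + 2 in binary powers of 2.
So 4^550 ≡ 518 · 169 · 256 · 16 ≡ 517 (mod 551).
Since 517 ≠ 1, base 4 is a Fermat witness: 551 is composite.

517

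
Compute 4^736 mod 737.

4^1 ≡ 4 (mod 737)
4^2 ≡ 4^2 = 16 ≡ 16 (mod 737)
4^4 ≡ 16^2 = 256 ≡ 256 (mod 737)
4^8 ≡ 256^2 = 65536 ≡ 680 (mod 737)
4^16 ≡ 680^2 = 462400 ≡ 301 (mod 737)
4^32 ≡ 301^2 = 90601 ≡ 687 (mod 737)
4^64 ≡ 687^2 = 471969 ≡ 289 (mod 737)
4^128 ≡ 289^2 = 83521 ≡ 240 (mod 737)
4^256 ≡ 240^2 = 57600 ≡ 114 (mod 737)
4^512 ≡ 114^2 = 12996 ≡ 467 (mod 737)
736 = 512 + 128 + 64 + 32 in binary powers of 2.
So 4^736 ≡ 467 · 240 · 289 · 687 ≡ 26 (mod 737).
Since 26 ≠ 1, base 4 is a Fermat witness: 737 is composite.

26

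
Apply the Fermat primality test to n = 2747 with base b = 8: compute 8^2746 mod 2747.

1958

8^1 ≡ 8 (mod 2747)
8^2 ≡ 8^2 = 64 ≡ 64 (mod 2747)
8^4 ≡ 64^2 = 4096 ≡ 1349 (mod 2747)
8^8 ≡ 1349^2 = 1819801 ≡ 1287 (mod 2747)
8^16 ≡ 1287^2 = 1656369 ≡ 2675 (mod 2747)
8^32 ≡ 2675^2 = 7155625 ≡ 2437 (mod 2747)
8^64 ≡ 2437^2 = 5938969 ≡ 2702 (mod 2747)
8^128 ≡ 2702^2 = 7300804 ≡ 2025 (mod 2747)
8^256 ≡ 2025^2 = 4100625 ≡ 2101 (mod 2747)
8^512 ≡ 2101^2 = 4414201 ≡ 2519 (mod 2747)
8^1024 ≡ 2519^2 = 6345361 ≡ 2538 (mod 2747)
8^2048 ≡ 2538^2 = 6441444 ≡ 2476 (mod 2747)
2746 = 2048 + 512 + 128 + 32 + 16 + 8 + 2 in binary powers of 2.
So 8^2746 ≡ 2476 · 2519 · 2025 · 2437 · 2675 · 1287 · 64 ≡ 1958 (mod 2747).
Since 1958 ≠ 1, base 8 is a Fermat witness: 2747 is composite.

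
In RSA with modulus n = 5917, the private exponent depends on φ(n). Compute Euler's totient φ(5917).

5760

Factor: 5917 = 61 · 97.
φ(5917) = (61−1) · (97−1) = 60 · 96 = 5760.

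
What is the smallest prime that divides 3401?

3401 is odd.
Digit sum 8, not divisible by 3.
Ends in 1: not divisible by 5.
7: 3401 = 7·485 + 6
11: 3401 = 11·309 + 2
13: 3401 = 13·261 + 8
17: 3401 = 17·200 + 1
19: 3401 = 19·179

19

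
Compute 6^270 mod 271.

1

6^1 ≡ 6 (mod 271)
6^2 ≡ 6^2 = 36 ≡ 36 (mod 271)
6^4 ≡ 36^2 = 1296 ≡ 212 (mod 271)
6^8 ≡ 212^2 = 44944 ≡ 229 (mod 271)
6^16 ≡ 229^2 = 52441 ≡ 138 (mod 271)
6^32 ≡ 138^2 = 19044 ≡ 74 (mod 271)
6^64 ≡ 74^2 = 5476 ≡ 56 (mod 271)
6^128 ≡ 56^2 = 3136 ≡ 155 (mod 271)
6^256 ≡ 155^2 = 24025 ≡ 177 (mod 271)
270 = 256 + 8 + 4 + 2 in binary powers of 2.
So 6^270 ≡ 177 · 229 · 212 · 36 ≡ 1 (mod 271).
Since the result is 1, base 6 gives no evidence that 271 is composite.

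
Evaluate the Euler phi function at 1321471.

Factor: 1321471 = 41 · 167 · 193.
φ(1321471) = (41−1) · (167−1) · (193−1) = 40 · 166 · 192 = 1274880.

1274880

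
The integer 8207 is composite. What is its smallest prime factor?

29

8207 is odd.
Digit sum 17, not divisible by 3.
Ends in 7: not divisible by 5.
7: 8207 = 7·1172 + 3
11: 8207 = 11·746 + 1
13: 8207 = 13·631 + 4
17: 8207 = 17·482 + 13
19: 8207 = 19·431 + 18
23: 8207 = 23·356 + 19
29: 8207 = 29·283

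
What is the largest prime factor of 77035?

77035 = 5 · 15407
15407 = 7 · 2201
2201 = 31 · 71
71 is prime.
So 77035 = 5 · 7 · 31 · 71; the largest prime factor is 71.

71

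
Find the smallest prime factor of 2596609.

47

2596609 is odd.
Digit sum 37, not divisible by 3.
Ends in 9: not divisible by 5.
7: 2596609 = 7·370944 + 1
11: 2596609 = 11·236055 + 4
13: 2596609 = 13·199739 + 2
17: 2596609 = 17·152741 + 12
19: 2596609 = 19·136663 + 12
23: 2596609 = 23·112896 + 1
29: 2596609 = 29·89538 + 7
31: 2596609 = 31·83761 + 18
37: 2596609 = 37·70178 + 23
41: 2596609 = 41·63331 + 38
43: 2596609 = 43·60386 + 11
47: 2596609 = 47·55247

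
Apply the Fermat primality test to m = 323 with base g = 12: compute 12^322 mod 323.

12^1 ≡ 12 (mod 323)
12^2 ≡ 12^2 = 144 ≡ 144 (mod 323)
12^4 ≡ 144^2 = 20736 ≡ 64 (mod 323)
12^8 ≡ 64^2 = 4096 ≡ 220 (mod 323)
12^16 ≡ 220^2 = 48400 ≡ 273 (mod 323)
12^32 ≡ 273^2 = 74529 ≡ 239 (mod 323)
12^64 ≡ 239^2 = 57121 ≡ 273 (mod 323)
12^128 ≡ 273^2 = 74529 ≡ 239 (mod 323)
12^256 ≡ 239^2 = 57121 ≡ 273 (mod 323)
322 = 256 + 64 + 2 in binary powers of 2.
So 12^322 ≡ 273 · 273 · 144 ≡ 178 (mod 323).
Since 178 ≠ 1, base 12 is a Fermat witness: 323 is composite.

178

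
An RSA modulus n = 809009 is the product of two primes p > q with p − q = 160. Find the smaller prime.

823

Since p = q + 160, we have 809009 = q(q + 160), so q² + 160q − 809009 = 0.
Discriminant: 160² + 4·809009 = 25600 + 3236036 = 3261636; √3261636 = 1806.
q = (−160 + 1806)/2 = 823, and p = q + 160 = 983.
Check: 823 · 983 = 809009.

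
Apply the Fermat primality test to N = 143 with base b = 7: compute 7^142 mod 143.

7^1 ≡ 7 (mod 143)
7^2 ≡ 7^2 = 49 ≡ 49 (mod 143)
7^4 ≡ 49^2 = 2401 ≡ 113 (mod 143)
7^8 ≡ 113^2 = 12769 ≡ 42 (mod 143)
7^16 ≡ 42^2 = 1764 ≡ 48 (mod 143)
7^32 ≡ 48^2 = 2304 ≡ 16 (mod 143)
7^64 ≡ 16^2 = 256 ≡ 113 (mod 143)
7^128 ≡ 113^2 = 12769 ≡ 42 (mod 143)
142 = 128 + 8 + 4 + 2 in binary powers of 2.
So 7^142 ≡ 42 · 42 · 113 · 49 ≡ 82 (mod 143).
Since 82 ≠ 1, base 7 is a Fermat witness: 143 is composite.

82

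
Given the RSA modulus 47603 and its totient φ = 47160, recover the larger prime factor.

263

φ(n) = (p−1)(q−1) = n − (p+q) + 1, so p + q = 47603 − 47160 + 1 = 444.
p and q are the roots of t² − 444t + 47603 = 0.
Discriminant: 444² − 4·47603 = 197136 − 190412 = 6724; √6724 = 82.
q = (444 − 82)/2 = 181, p = (444 + 82)/2 = 263.
Check: 181 · 263 = 47603.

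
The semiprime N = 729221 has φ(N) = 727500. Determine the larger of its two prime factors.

φ(n) = (p−1)(q−1) = n − (p+q) + 1, so p + q = 729221 − 727500 + 1 = 1722.
p and q are the roots of t² − 1722t + 729221 = 0.
Discriminant: 1722² − 4·729221 = 2965284 − 2916884 = 48400; √48400 = 220.
q = (1722 − 220)/2 = 751, p = (1722 + 220)/2 = 971.
Check: 751 · 971 = 729221.

971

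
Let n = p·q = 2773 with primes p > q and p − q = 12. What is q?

Since p = q + 12, we have 2773 = q(q + 12), so q² + 12q − 2773 = 0.
Discriminant: 12² + 4·2773 = 144 + 11092 = 11236; √11236 = 106.
q = (−12 + 106)/2 = 47, and p = q + 12 = 59.
Check: 47 · 59 = 2773.

47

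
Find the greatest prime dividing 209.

209 = 11 · 19
19 is prime.
So 209 = 11 · 19; the largest prime factor is 19.

19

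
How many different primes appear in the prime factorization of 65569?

65569 = 7 · 9367
9367 = 17 · 551
551 = 19 · 29
65569 = 7 · 17 · 19 · 29, which has 4 distinct prime factors.

4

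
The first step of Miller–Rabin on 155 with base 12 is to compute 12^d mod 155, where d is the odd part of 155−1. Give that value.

42

155 − 1 = 154 = 2^1 · 77, so d = 77.
12^1 ≡ 12 (mod 155)
12^2 ≡ 12^2 = 144 ≡ 144 (mod 155)
12^4 ≡ 144^2 = 20736 ≡ 121 (mod 155)
12^8 ≡ 121^2 = 14641 ≡ 71 (mod 155)
12^16 ≡ 71^2 = 5041 ≡ 81 (mod 155)
12^32 ≡ 81^2 = 6561 ≡ 51 (mod 155)
12^64 ≡ 51^2 = 2601 ≡ 121 (mod 155)
77 = 64 + 8 + 4 + 1 in binary powers of 2.
So 12^77 ≡ 121 · 71 · 121 · 12 ≡ 42 (mod 155).
Squaring chain: 42; never reaches −1, so base 12 is a Miller–Rabin witness that 155 is composite.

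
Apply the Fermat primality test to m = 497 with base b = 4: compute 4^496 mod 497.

4^1 ≡ 4 (mod 497)
4^2 ≡ 4^2 = 16 ≡ 16 (mod 497)
4^4 ≡ 16^2 = 256 ≡ 256 (mod 497)
4^8 ≡ 256^2 = 65536 ≡ 429 (mod 497)
4^16 ≡ 429^2 = 184041 ≡ 151 (mod 497)
4^32 ≡ 151^2 = 22801 ≡ 436 (mod 497)
4^64 ≡ 436^2 = 190096 ≡ 242 (mod 497)
4^128 ≡ 242^2 = 58564 ≡ 415 (mod 497)
4^256 ≡ 415^2 = 172225 ≡ 263 (mod 497)
496 = 256 + 128 + 64 + 32 + 16 in binary powers of 2.
So 4^496 ≡ 263 · 415 · 242 · 436 · 151 ≡ 333 (mod 497).
Since 333 ≠ 1, base 4 is a Fermat witness: 497 is composite.

333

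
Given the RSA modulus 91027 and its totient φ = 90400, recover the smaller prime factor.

227

φ(n) = (p−1)(q−1) = n − (p+q) + 1, so p + q = 91027 − 90400 + 1 = 628.
p and q are the roots of t² − 628t + 91027 = 0.
Discriminant: 628² − 4·91027 = 394384 − 364108 = 30276; √30276 = 174.
q = (628 − 174)/2 = 227, p = (628 + 174)/2 = 401.
Check: 227 · 401 = 91027.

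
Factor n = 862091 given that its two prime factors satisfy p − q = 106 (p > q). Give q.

877

Since p = q + 106, we have 862091 = q(q + 106), so q² + 106q − 862091 = 0.
Discriminant: 106² + 4·862091 = 11236 + 3448364 = 3459600; √3459600 = 1860.
q = (−106 + 1860)/2 = 877, and p = q + 106 = 983.
Check: 877 · 983 = 862091.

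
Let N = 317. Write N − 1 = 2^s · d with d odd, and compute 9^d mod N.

316

317 − 1 = 316 = 2^2 · 79, so d = 79.
9^1 ≡ 9 (mod 317)
9^2 ≡ 9^2 = 81 ≡ 81 (mod 317)
9^4 ≡ 81^2 = 6561 ≡ 221 (mod 317)
9^8 ≡ 221^2 = 48841 ≡ 23 (mod 317)
9^16 ≡ 23^2 = 529 ≡ 212 (mod 317)
9^32 ≡ 212^2 = 44944 ≡ 247 (mod 317)
9^64 ≡ 247^2 = 61009 ≡ 145 (mod 317)
79 = 64 + 8 + 4 + 2 + 1 in binary powers of 2.
So 9^79 ≡ 145 · 23 · 221 · 81 · 9 ≡ 316 (mod 317).
Since 9^d ≡ 316 (mod 317), base 9 does not prove 317 composite.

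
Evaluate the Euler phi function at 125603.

116424

Factor: 125603 = 23 · 43 · 127.
φ(125603) = (23−1) · (43−1) · (127−1) = 22 · 42 · 126 = 116424.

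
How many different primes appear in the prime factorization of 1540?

1540 = 2^2 · 385
385 = 5 · 77
77 = 7 · 11
1540 = 2^2 · 5 · 7 · 11, which has 4 distinct prime factors.

4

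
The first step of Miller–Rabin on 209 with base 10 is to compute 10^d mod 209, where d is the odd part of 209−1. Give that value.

32

209 − 1 = 208 = 2^4 · 13, so d = 13.
10^1 ≡ 10 (mod 209)
10^2 ≡ 10^2 = 100 ≡ 100 (mod 209)
10^4 ≡ 100^2 = 10000 ≡ 177 (mod 209)
10^8 ≡ 177^2 = 31329 ≡ 188 (mod 209)
13 = 8 + 4 + 1 in binary powers of 2.
So 10^13 ≡ 188 · 177 · 10 ≡ 32 (mod 209).
Squaring chain: 32 → 188 → 23 → 111; never reaches −1, so base 10 is a Miller–Rabin witness that 209 is composite.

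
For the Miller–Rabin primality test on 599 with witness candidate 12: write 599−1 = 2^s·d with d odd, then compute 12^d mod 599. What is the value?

599 − 1 = 598 = 2^1 · 299, so d = 299.
12^1 ≡ 12 (mod 599)
12^2 ≡ 12^2 = 144 ≡ 144 (mod 599)
12^4 ≡ 144^2 = 20736 ≡ 370 (mod 599)
12^8 ≡ 370^2 = 136900 ≡ 328 (mod 599)
12^16 ≡ 328^2 = 107584 ≡ 363 (mod 599)
12^32 ≡ 363^2 = 131769 ≡ 588 (mod 599)
12^64 ≡ 588^2 = 345744 ≡ 121 (mod 599)
12^128 ≡ 121^2 = 14641 ≡ 265 (mod 599)
12^256 ≡ 265^2 = 70225 ≡ 142 (mod 599)
299 = 256 + 32 + 8 + 2 + 1 in binary powers of 2.
So 12^299 ≡ 142 · 588 · 328 · 144 · 12 ≡ 1 (mod 599).
Since 12^d ≡ 1 (mod 599), base 12 does not prove 599 composite.

1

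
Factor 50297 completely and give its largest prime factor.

50297 = 13 · 3869
3869 = 53 · 73
73 is prime.
So 50297 = 13 · 53 · 73; the largest prime factor is 73.

73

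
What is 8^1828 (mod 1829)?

1349

8^1 ≡ 8 (mod 1829)
8^2 ≡ 8^2 = 64 ≡ 64 (mod 1829)
8^4 ≡ 64^2 = 4096 ≡ 438 (mod 1829)
8^8 ≡ 438^2 = 191844 ≡ 1628 (mod 1829)
8^16 ≡ 1628^2 = 2650384 ≡ 163 (mod 1829)
8^32 ≡ 163^2 = 26569 ≡ 963 (mod 1829)
8^64 ≡ 963^2 = 927369 ≡ 66 (mod 1829)
8^128 ≡ 66^2 = 4356 ≡ 698 (mod 1829)
8^256 ≡ 698^2 = 487204 ≡ 690 (mod 1829)
8^512 ≡ 690^2 = 476100 ≡ 560 (mod 1829)
8^1024 ≡ 560^2 = 313600 ≡ 841 (mod 1829)
1828 = 1024 + 512 + 256 + 32 + 4 in binary powers of 2.
So 8^1828 ≡ 841 · 560 · 690 · 963 · 438 ≡ 1349 (mod 1829).
Since 1349 ≠ 1, base 8 is a Fermat witness: 1829 is composite.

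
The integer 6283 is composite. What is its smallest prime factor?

6283 is odd.
Digit sum 19, not divisible by 3.
Ends in 3: not divisible by 5.
7: 6283 = 7·897 + 4
11: 6283 = 11·571 + 2
13: 6283 = 13·483 + 4
17: 6283 = 17·369 + 10
19: 6283 = 19·330 + 13
23: 6283 = 23·273 + 4
29: 6283 = 29·216 + 19
31: 6283 = 31·202 + 21
37: 6283 = 37·169 + 30
41: 6283 = 41·153 + 10
43: 6283 = 43·146 + 5
47: 6283 = 47·133 + 32
53: 6283 = 53·118 + 29
59: 6283 = 59·106 + 29
61: 6283 = 61·103

61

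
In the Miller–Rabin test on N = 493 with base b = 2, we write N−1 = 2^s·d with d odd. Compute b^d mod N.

76

493 − 1 = 492 = 2^2 · 123, so d = 123.
2^1 ≡ 2 (mod 493)
2^2 ≡ 2^2 = 4 ≡ 4 (mod 493)
2^4 ≡ 4^2 = 16 ≡ 16 (mod 493)
2^8 ≡ 16^2 = 256 ≡ 256 (mod 493)
2^16 ≡ 256^2 = 65536 ≡ 460 (mod 493)
2^32 ≡ 460^2 = 211600 ≡ 103 (mod 493)
2^64 ≡ 103^2 = 10609 ≡ 256 (mod 493)
123 = 64 + 32 + 16 + 8 + 2 + 1 in binary powers of 2.
So 2^123 ≡ 256 · 103 · 460 · 256 · 4 · 2 ≡ 76 (mod 493).
Squaring chain: 76 → 353; never reaches −1, so base 2 is a Miller–Rabin witness that 493 is composite.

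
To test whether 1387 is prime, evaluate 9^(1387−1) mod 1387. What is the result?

9^1 ≡ 9 (mod 1387)
9^2 ≡ 9^2 = 81 ≡ 81 (mod 1387)
9^4 ≡ 81^2 = 6561 ≡ 1013 (mod 1387)
9^8 ≡ 1013^2 = 1026169 ≡ 1176 (mod 1387)
9^16 ≡ 1176^2 = 1382976 ≡ 137 (mod 1387)
9^32 ≡ 137^2 = 18769 ≡ 738 (mod 1387)
9^64 ≡ 738^2 = 544644 ≡ 940 (mod 1387)
9^128 ≡ 940^2 = 883600 ≡ 81 (mod 1387)
9^256 ≡ 81^2 = 6561 ≡ 1013 (mod 1387)
9^512 ≡ 1013^2 = 1026169 ≡ 1176 (mod 1387)
9^1024 ≡ 1176^2 = 1382976 ≡ 137 (mod 1387)
1386 = 1024 + 256 + 64 + 32 + 8 + 2 in binary powers of 2.
So 9^1386 ≡ 137 · 1013 · 940 · 738 · 1176 · 81 ≡ 1 (mod 1387).
Since the result is 1, base 9 gives no evidence that 1387 is composite.

1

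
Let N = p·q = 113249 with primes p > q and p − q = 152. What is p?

421

Since p = q + 152, we have 113249 = q(q + 152), so q² + 152q − 113249 = 0.
Discriminant: 152² + 4·113249 = 23104 + 452996 = 476100; √476100 = 690.
q = (−152 + 690)/2 = 269, and p = q + 152 = 421.
Check: 269 · 421 = 113249.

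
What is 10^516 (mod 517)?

397

10^1 ≡ 10 (mod 517)
10^2 ≡ 10^2 = 100 ≡ 100 (mod 517)
10^4 ≡ 100^2 = 10000 ≡ 177 (mod 517)
10^8 ≡ 177^2 = 31329 ≡ 309 (mod 517)
10^16 ≡ 309^2 = 95481 ≡ 353 (mod 517)
10^32 ≡ 353^2 = 124609 ≡ 12 (mod 517)
10^64 ≡ 12^2 = 144 ≡ 144 (mod 517)
10^128 ≡ 144^2 = 20736 ≡ 56 (mod 517)
10^256 ≡ 56^2 = 3136 ≡ 34 (mod 517)
10^512 ≡ 34^2 = 1156 ≡ 122 (mod 517)
516 = 512 + 4 in binary powers of 2.
So 10^516 ≡ 122 · 177 ≡ 397 (mod 517).
Since 397 ≠ 1, base 10 is a Fermat witness: 517 is composite.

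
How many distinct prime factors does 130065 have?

130065 = 3 · 43355
43355 = 5 · 8671
8671 = 13 · 667
667 = 23 · 29
130065 = 3 · 5 · 13 · 23 · 29, which has 5 distinct prime factors.

5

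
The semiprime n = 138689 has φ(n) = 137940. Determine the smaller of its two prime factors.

331

φ(n) = (p−1)(q−1) = n − (p+q) + 1, so p + q = 138689 − 137940 + 1 = 750.
p and q are the roots of t² − 750t + 138689 = 0.
Discriminant: 750² − 4·138689 = 562500 − 554756 = 7744; √7744 = 88.
q = (750 − 88)/2 = 331, p = (750 + 88)/2 = 419.
Check: 331 · 419 = 138689.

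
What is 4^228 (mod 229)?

4^1 ≡ 4 (mod 229)
4^2 ≡ 4^2 = 16 ≡ 16 (mod 229)
4^4 ≡ 16^2 = 256 ≡ 27 (mod 229)
4^8 ≡ 27^2 = 729 ≡ 42 (mod 229)
4^16 ≡ 42^2 = 1764 ≡ 161 (mod 229)
4^32 ≡ 161^2 = 25921 ≡ 44 (mod 229)
4^64 ≡ 44^2 = 1936 ≡ 104 (mod 229)
4^128 ≡ 104^2 = 10816 ≡ 53 (mod 229)
228 = 128 + 64 + 32 + 4 in binary powers of 2.
So 4^228 ≡ 53 · 104 · 44 · 27 ≡ 1 (mod 229).
Since the result is 1, base 4 gives no evidence that 229 is composite.

1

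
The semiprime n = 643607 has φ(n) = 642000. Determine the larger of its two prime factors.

φ(n) = (p−1)(q−1) = n − (p+q) + 1, so p + q = 643607 − 642000 + 1 = 1608.
p and q are the roots of t² − 1608t + 643607 = 0.
Discriminant: 1608² − 4·643607 = 2585664 − 2574428 = 11236; √11236 = 106.
q = (1608 − 106)/2 = 751, p = (1608 + 106)/2 = 857.
Check: 751 · 857 = 643607.

857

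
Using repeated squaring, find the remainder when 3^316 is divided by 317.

1

3^1 ≡ 3 (mod 317)
3^2 ≡ 3^2 = 9 ≡ 9 (mod 317)
3^4 ≡ 9^2 = 81 ≡ 81 (mod 317)
3^8 ≡ 81^2 = 6561 ≡ 221 (mod 317)
3^16 ≡ 221^2 = 48841 ≡ 23 (mod 317)
3^32 ≡ 23^2 = 529 ≡ 212 (mod 317)
3^64 ≡ 212^2 = 44944 ≡ 247 (mod 317)
3^128 ≡ 247^2 = 61009 ≡ 145 (mod 317)
3^256 ≡ 145^2 = 21025 ≡ 103 (mod 317)
316 = 256 + 32 + 16 + 8 + 4 in binary powers of 2.
So 3^316 ≡ 103 · 212 · 23 · 221 · 81 ≡ 1 (mod 317).
Since the result is 1, base 3 gives no evidence that 317 is composite.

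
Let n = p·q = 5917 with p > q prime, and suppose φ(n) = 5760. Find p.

97

φ(n) = (p−1)(q−1) = n − (p+q) + 1, so p + q = 5917 − 5760 + 1 = 158.
p and q are the roots of t² − 158t + 5917 = 0.
Discriminant: 158² − 4·5917 = 24964 − 23668 = 1296; √1296 = 36.
q = (158 − 36)/2 = 61, p = (158 + 36)/2 = 97.
Check: 61 · 97 = 5917.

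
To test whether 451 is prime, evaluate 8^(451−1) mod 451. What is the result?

122

8^1 ≡ 8 (mod 451)
8^2 ≡ 8^2 = 64 ≡ 64 (mod 451)
8^4 ≡ 64^2 = 4096 ≡ 37 (mod 451)
8^8 ≡ 37^2 = 1369 ≡ 16 (mod 451)
8^16 ≡ 16^2 = 256 ≡ 256 (mod 451)
8^32 ≡ 256^2 = 65536 ≡ 141 (mod 451)
8^64 ≡ 141^2 = 19881 ≡ 37 (mod 451)
8^128 ≡ 37^2 = 1369 ≡ 16 (mod 451)
8^256 ≡ 16^2 = 256 ≡ 256 (mod 451)
450 = 256 + 128 + 64 + 2 in binary powers of 2.
So 8^450 ≡ 256 · 16 · 37 · 64 ≡ 122 (mod 451).
Since 122 ≠ 1, base 8 is a Fermat witness: 451 is composite.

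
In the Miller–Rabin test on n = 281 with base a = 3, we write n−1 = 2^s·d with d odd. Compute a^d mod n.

281 − 1 = 280 = 2^3 · 35, so d = 35.
3^1 ≡ 3 (mod 281)
3^2 ≡ 3^2 = 9 ≡ 9 (mod 281)
3^4 ≡ 9^2 = 81 ≡ 81 (mod 281)
3^8 ≡ 81^2 = 6561 ≡ 98 (mod 281)
3^16 ≡ 98^2 = 9604 ≡ 50 (mod 281)
3^32 ≡ 50^2 = 2500 ≡ 252 (mod 281)
35 = 32 + 2 + 1 in binary powers of 2.
So 3^35 ≡ 252 · 9 · 3 ≡ 60 (mod 281).
Squaring chain: 60 → 228 → 280; reaches −1, so base 3 does not prove 281 composite.

60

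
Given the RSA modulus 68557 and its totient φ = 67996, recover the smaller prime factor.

179

φ(n) = (p−1)(q−1) = n − (p+q) + 1, so p + q = 68557 − 67996 + 1 = 562.
p and q are the roots of t² − 562t + 68557 = 0.
Discriminant: 562² − 4·68557 = 315844 − 274228 = 41616; √41616 = 204.
q = (562 − 204)/2 = 179, p = (562 + 204)/2 = 383.
Check: 179 · 383 = 68557.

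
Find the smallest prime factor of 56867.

56867 is odd.
Digit sum 32, not divisible by 3.
Ends in 7: not divisible by 5.
7: 56867 = 7·8123 + 6
11: 56867 = 11·5169 + 8
13: 56867 = 13·4374 + 5
17: 56867 = 17·3345 + 2
19: 56867 = 19·2993

19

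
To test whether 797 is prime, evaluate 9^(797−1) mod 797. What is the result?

1

9^1 ≡ 9 (mod 797)
9^2 ≡ 9^2 = 81 ≡ 81 (mod 797)
9^4 ≡ 81^2 = 6561 ≡ 185 (mod 797)
9^8 ≡ 185^2 = 34225 ≡ 751 (mod 797)
9^16 ≡ 751^2 = 564001 ≡ 522 (mod 797)
9^32 ≡ 522^2 = 272484 ≡ 707 (mod 797)
9^64 ≡ 707^2 = 499849 ≡ 130 (mod 797)
9^128 ≡ 130^2 = 16900 ≡ 163 (mod 797)
9^256 ≡ 163^2 = 26569 ≡ 268 (mod 797)
9^512 ≡ 268^2 = 71824 ≡ 94 (mod 797)
796 = 512 + 256 + 16 + 8 + 4 in binary powers of 2.
So 9^796 ≡ 94 · 268 · 522 · 751 · 185 ≡ 1 (mod 797).
Since the result is 1, base 9 gives no evidence that 797 is composite.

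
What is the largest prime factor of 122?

122 = 2 · 61
61 is prime.
So 122 = 2 · 61; the largest prime factor is 61.

61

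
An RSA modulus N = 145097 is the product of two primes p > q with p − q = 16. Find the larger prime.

389

Since p = q + 16, we have 145097 = q(q + 16), so q² + 16q − 145097 = 0.
Discriminant: 16² + 4·145097 = 256 + 580388 = 580644; √580644 = 762.
q = (−16 + 762)/2 = 373, and p = q + 16 = 389.
Check: 373 · 389 = 145097.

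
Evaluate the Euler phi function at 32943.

Factor: 32943 = 3 · 79 · 139.
φ(32943) = (3−1) · (79−1) · (139−1) = 2 · 78 · 138 = 21528.

21528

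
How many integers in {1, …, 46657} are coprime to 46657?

Factor: 46657 = 13 · 37 · 97.
φ(46657) = (13−1) · (37−1) · (97−1) = 12 · 36 · 96 = 41472.

41472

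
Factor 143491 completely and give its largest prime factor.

143491 = 43 · 3337
3337 = 47 · 71
71 is prime.
So 143491 = 43 · 47 · 71; the largest prime factor is 71.

71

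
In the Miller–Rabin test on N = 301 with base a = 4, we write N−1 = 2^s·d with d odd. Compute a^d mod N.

301 − 1 = 300 = 2^2 · 75, so d = 75.
4^1 ≡ 4 (mod 301)
4^2 ≡ 4^2 = 16 ≡ 16 (mod 301)
4^4 ≡ 16^2 = 256 ≡ 256 (mod 301)
4^8 ≡ 256^2 = 65536 ≡ 219 (mod 301)
4^16 ≡ 219^2 = 47961 ≡ 102 (mod 301)
4^32 ≡ 102^2 = 10404 ≡ 170 (mod 301)
4^64 ≡ 170^2 = 28900 ≡ 4 (mod 301)
75 = 64 + 8 + 2 + 1 in binary powers of 2.
So 4^75 ≡ 4 · 219 · 16 · 4 ≡ 78 (mod 301).
Squaring chain: 78 → 64; never reaches −1, so base 4 is a Miller–Rabin witness that 301 is composite.

78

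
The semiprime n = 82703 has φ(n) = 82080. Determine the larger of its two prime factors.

433

φ(n) = (p−1)(q−1) = n − (p+q) + 1, so p + q = 82703 − 82080 + 1 = 624.
p and q are the roots of t² − 624t + 82703 = 0.
Discriminant: 624² − 4·82703 = 389376 − 330812 = 58564; √58564 = 242.
q = (624 − 242)/2 = 191, p = (624 + 242)/2 = 433.
Check: 191 · 433 = 82703.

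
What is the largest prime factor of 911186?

911186 = 2 · 455593
455593 = 73 · 6241
6241 = 79 · 79
79 = 79 · 1
So 911186 = 2 · 73 · 79^2; the largest prime factor is 79.

79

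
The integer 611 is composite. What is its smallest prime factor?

611 is odd.
Digit sum 8, not divisible by 3.
Ends in 1: not divisible by 5.
7: 611 = 7·87 + 2
11: 611 = 11·55 + 6
13: 611 = 13·47

13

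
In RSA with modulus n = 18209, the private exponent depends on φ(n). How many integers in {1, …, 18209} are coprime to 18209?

Factor: 18209 = 131 · 139.
φ(18209) = (131−1) · (139−1) = 130 · 138 = 17940.

17940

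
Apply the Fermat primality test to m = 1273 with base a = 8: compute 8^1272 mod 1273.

685

8^1 ≡ 8 (mod 1273)
8^2 ≡ 8^2 = 64 ≡ 64 (mod 1273)
8^4 ≡ 64^2 = 4096 ≡ 277 (mod 1273)
8^8 ≡ 277^2 = 76729 ≡ 349 (mod 1273)
8^16 ≡ 349^2 = 121801 ≡ 866 (mod 1273)
8^32 ≡ 866^2 = 749956 ≡ 159 (mod 1273)
8^64 ≡ 159^2 = 25281 ≡ 1094 (mod 1273)
8^128 ≡ 1094^2 = 1196836 ≡ 216 (mod 1273)
8^256 ≡ 216^2 = 46656 ≡ 828 (mod 1273)
8^512 ≡ 828^2 = 685584 ≡ 710 (mod 1273)
8^1024 ≡ 710^2 = 504100 ≡ 1265 (mod 1273)
1272 = 1024 + 128 + 64 + 32 + 16 + 8 in binary powers of 2.
So 8^1272 ≡ 1265 · 216 · 1094 · 159 · 866 · 349 ≡ 685 (mod 1273).
Since 685 ≠ 1, base 8 is a Fermat witness: 1273 is composite.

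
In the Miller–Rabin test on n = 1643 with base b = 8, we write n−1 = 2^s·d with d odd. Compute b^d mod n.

1643 − 1 = 1642 = 2^1 · 821, so d = 821.
8^1 ≡ 8 (mod 1643)
8^2 ≡ 8^2 = 64 ≡ 64 (mod 1643)
8^4 ≡ 64^2 = 4096 ≡ 810 (mod 1643)
8^8 ≡ 810^2 = 656100 ≡ 543 (mod 1643)
8^16 ≡ 543^2 = 294849 ≡ 752 (mod 1643)
8^32 ≡ 752^2 = 565504 ≡ 312 (mod 1643)
8^64 ≡ 312^2 = 97344 ≡ 407 (mod 1643)
8^128 ≡ 407^2 = 165649 ≡ 1349 (mod 1643)
8^256 ≡ 1349^2 = 1819801 ≡ 1000 (mod 1643)
8^512 ≡ 1000^2 = 1000000 ≡ 1056 (mod 1643)
821 = 512 + 256 + 32 + 16 + 4 + 1 in binary powers of 2.
So 8^821 ≡ 1056 · 1000 · 312 · 752 · 810 · 8 ≡ 1496 (mod 1643).
Squaring chain: 1496; never reaches −1, so base 8 is a Miller–Rabin witness that 1643 is composite.

1496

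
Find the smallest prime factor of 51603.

3

51603 is odd.
Digit sum 15, divisible by 3.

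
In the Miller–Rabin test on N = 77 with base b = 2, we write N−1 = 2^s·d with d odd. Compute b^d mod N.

77 − 1 = 76 = 2^2 · 19, so d = 19.
2^1 ≡ 2 (mod 77)
2^2 ≡ 2^2 = 4 ≡ 4 (mod 77)
2^4 ≡ 4^2 = 16 ≡ 16 (mod 77)
2^8 ≡ 16^2 = 256 ≡ 25 (mod 77)
2^16 ≡ 25^2 = 625 ≡ 9 (mod 77)
19 = 16 + 2 + 1 in binary powers of 2.
So 2^19 ≡ 9 · 4 · 2 ≡ 72 (mod 77).
Squaring chain: 72 → 25; never reaches −1, so base 2 is a Miller–Rabin witness that 77 is composite.

72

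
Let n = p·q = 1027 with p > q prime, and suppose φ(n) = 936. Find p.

79

φ(n) = (p−1)(q−1) = n − (p+q) + 1, so p + q = 1027 − 936 + 1 = 92.
p and q are the roots of t² − 92t + 1027 = 0.
Discriminant: 92² − 4·1027 = 8464 − 4108 = 4356; √4356 = 66.
q = (92 − 66)/2 = 13, p = (92 + 66)/2 = 79.
Check: 13 · 79 = 1027.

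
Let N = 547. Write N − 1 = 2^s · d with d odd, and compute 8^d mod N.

547 − 1 = 546 = 2^1 · 273, so d = 273.
8^1 ≡ 8 (mod 547)
8^2 ≡ 8^2 = 64 ≡ 64 (mod 547)
8^4 ≡ 64^2 = 4096 ≡ 267 (mod 547)
8^8 ≡ 267^2 = 71289 ≡ 179 (mod 547)
8^16 ≡ 179^2 = 32041 ≡ 315 (mod 547)
8^32 ≡ 315^2 = 99225 ≡ 218 (mod 547)
8^64 ≡ 218^2 = 47524 ≡ 482 (mod 547)
8^128 ≡ 482^2 = 232324 ≡ 396 (mod 547)
8^256 ≡ 396^2 = 156816 ≡ 374 (mod 547)
273 = 256 + 16 + 1 in binary powers of 2.
So 8^273 ≡ 374 · 315 · 8 ≡ 546 (mod 547).
Since 8^d ≡ 546 (mod 547), base 8 does not prove 547 composite.

546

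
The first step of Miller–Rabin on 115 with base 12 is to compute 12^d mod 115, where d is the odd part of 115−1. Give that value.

115 − 1 = 114 = 2^1 · 57, so d = 57.
12^1 ≡ 12 (mod 115)
12^2 ≡ 12^2 = 144 ≡ 29 (mod 115)
12^4 ≡ 29^2 = 841 ≡ 36 (mod 115)
12^8 ≡ 36^2 = 1296 ≡ 31 (mod 115)
12^16 ≡ 31^2 = 961 ≡ 41 (mod 115)
12^32 ≡ 41^2 = 1681 ≡ 71 (mod 115)
57 = 32 + 16 + 8 + 1 in binary powers of 2.
So 12^57 ≡ 71 · 41 · 31 · 12 ≡ 52 (mod 115).
Squaring chain: 52; never reaches −1, so base 12 is a Miller–Rabin witness that 115 is composite.

52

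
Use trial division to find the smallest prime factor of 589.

19

589 is odd.
Digit sum 22, not divisible by 3.
Ends in 9: not divisible by 5.
7: 589 = 7·84 + 1
11: 589 = 11·53 + 6
13: 589 = 13·45 + 4
17: 589 = 17·34 + 11
19: 589 = 19·31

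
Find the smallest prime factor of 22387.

61

22387 is odd.
Digit sum 22, not divisible by 3.
Ends in 7: not divisible by 5.
7: 22387 = 7·3198 + 1
11: 22387 = 11·2035 + 2
13: 22387 = 13·1722 + 1
17: 22387 = 17·1316 + 15
19: 22387 = 19·1178 + 5
23: 22387 = 23·973 + 8
29: 22387 = 29·771 + 28
31: 22387 = 31·722 + 5
37: 22387 = 37·605 + 2
41: 22387 = 41·546 + 1
43: 22387 = 43·520 + 27
47: 22387 = 47·476 + 15
53: 22387 = 53·422 + 21
59: 22387 = 59·379 + 26
61: 22387 = 61·367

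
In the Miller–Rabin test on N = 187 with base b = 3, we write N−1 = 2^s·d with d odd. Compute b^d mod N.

187 − 1 = 186 = 2^1 · 93, so d = 93.
3^1 ≡ 3 (mod 187)
3^2 ≡ 3^2 = 9 ≡ 9 (mod 187)
3^4 ≡ 9^2 = 81 ≡ 81 (mod 187)
3^8 ≡ 81^2 = 6561 ≡ 16 (mod 187)
3^16 ≡ 16^2 = 256 ≡ 69 (mod 187)
3^32 ≡ 69^2 = 4761 ≡ 86 (mod 187)
3^64 ≡ 86^2 = 7396 ≡ 103 (mod 187)
93 = 64 + 16 + 8 + 4 + 1 in binary powers of 2.
So 3^93 ≡ 103 · 69 · 16 · 81 · 3 ≡ 148 (mod 187).
Squaring chain: 148; never reaches −1, so base 3 is a Miller–Rabin witness that 187 is composite.

148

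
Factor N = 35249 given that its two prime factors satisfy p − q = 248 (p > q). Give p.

349

Since p = q + 248, we have 35249 = q(q + 248), so q² + 248q − 35249 = 0.
Discriminant: 248² + 4·35249 = 61504 + 140996 = 202500; √202500 = 450.
q = (−248 + 450)/2 = 101, and p = q + 248 = 349.
Check: 101 · 349 = 35249.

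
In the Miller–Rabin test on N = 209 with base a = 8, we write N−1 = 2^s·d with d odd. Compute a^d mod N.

209 − 1 = 208 = 2^4 · 13, so d = 13.
8^1 ≡ 8 (mod 209)
8^2 ≡ 8^2 = 64 ≡ 64 (mod 209)
8^4 ≡ 64^2 = 4096 ≡ 125 (mod 209)
8^8 ≡ 125^2 = 15625 ≡ 159 (mod 209)
13 = 8 + 4 + 1 in binary powers of 2.
So 8^13 ≡ 159 · 125 · 8 ≡ 160 (mod 209).
Squaring chain: 160 → 102 → 163 → 26; never reaches −1, so base 8 is a Miller–Rabin witness that 209 is composite.

160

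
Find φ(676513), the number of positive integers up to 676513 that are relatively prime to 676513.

645840

Factor: 676513 = 31 · 139 · 157.
φ(676513) = (31−1) · (139−1) · (157−1) = 30 · 138 · 156 = 645840.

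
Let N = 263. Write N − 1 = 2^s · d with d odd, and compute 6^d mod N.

263 − 1 = 262 = 2^1 · 131, so d = 131.
6^1 ≡ 6 (mod 263)
6^2 ≡ 6^2 = 36 ≡ 36 (mod 263)
6^4 ≡ 36^2 = 1296 ≡ 244 (mod 263)
6^8 ≡ 244^2 = 59536 ≡ 98 (mod 263)
6^16 ≡ 98^2 = 9604 ≡ 136 (mod 263)
6^32 ≡ 136^2 = 18496 ≡ 86 (mod 263)
6^64 ≡ 86^2 = 7396 ≡ 32 (mod 263)
6^128 ≡ 32^2 = 1024 ≡ 235 (mod 263)
131 = 128 + 2 + 1 in binary powers of 2.
So 6^131 ≡ 235 · 36 · 6 ≡ 1 (mod 263).
Since 6^d ≡ 1 (mod 263), base 6 does not prove 263 composite.

1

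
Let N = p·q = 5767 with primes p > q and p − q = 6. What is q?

Since p = q + 6, we have 5767 = q(q + 6), so q² + 6q − 5767 = 0.
Discriminant: 6² + 4·5767 = 36 + 23068 = 23104; √23104 = 152.
q = (−6 + 152)/2 = 73, and p = q + 6 = 79.
Check: 73 · 79 = 5767.

73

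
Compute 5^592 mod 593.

1

5^1 ≡ 5 (mod 593)
5^2 ≡ 5^2 = 25 ≡ 25 (mod 593)
5^4 ≡ 25^2 = 625 ≡ 32 (mod 593)
5^8 ≡ 32^2 = 1024 ≡ 431 (mod 593)
5^16 ≡ 431^2 = 185761 ≡ 152 (mod 593)
5^32 ≡ 152^2 = 23104 ≡ 570 (mod 593)
5^64 ≡ 570^2 = 324900 ≡ 529 (mod 593)
5^128 ≡ 529^2 = 279841 ≡ 538 (mod 593)
5^256 ≡ 538^2 = 289444 ≡ 60 (mod 593)
5^512 ≡ 60^2 = 3600 ≡ 42 (mod 593)
592 = 512 + 64 + 16 in binary powers of 2.
So 5^592 ≡ 42 · 529 · 152 ≡ 1 (mod 593).
Since the result is 1, base 5 gives no evidence that 593 is composite.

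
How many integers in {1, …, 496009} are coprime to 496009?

461376

Factor: 496009 = 17 · 163 · 179.
φ(496009) = (17−1) · (163−1) · (179−1) = 16 · 162 · 178 = 461376.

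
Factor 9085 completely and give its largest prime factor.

79

9085 = 5 · 1817
1817 = 23 · 79
79 is prime.
So 9085 = 5 · 23 · 79; the largest prime factor is 79.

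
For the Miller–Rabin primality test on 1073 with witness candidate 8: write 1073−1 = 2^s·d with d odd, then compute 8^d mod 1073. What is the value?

177

1073 − 1 = 1072 = 2^4 · 67, so d = 67.
8^1 ≡ 8 (mod 1073)
8^2 ≡ 8^2 = 64 ≡ 64 (mod 1073)
8^4 ≡ 64^2 = 4096 ≡ 877 (mod 1073)
8^8 ≡ 877^2 = 769129 ≡ 861 (mod 1073)
8^16 ≡ 861^2 = 741321 ≡ 951 (mod 1073)
8^32 ≡ 951^2 = 904401 ≡ 935 (mod 1073)
8^64 ≡ 935^2 = 874225 ≡ 803 (mod 1073)
67 = 64 + 2 + 1 in binary powers of 2.
So 8^67 ≡ 803 · 64 · 8 ≡ 177 (mod 1073).
Squaring chain: 177 → 212 → 951 → 935; never reaches −1, so base 8 is a Miller–Rabin witness that 1073 is composite.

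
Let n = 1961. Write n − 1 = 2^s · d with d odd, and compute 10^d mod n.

1210

1961 − 1 = 1960 = 2^3 · 245, so d = 245.
10^1 ≡ 10 (mod 1961)
10^2 ≡ 10^2 = 100 ≡ 100 (mod 1961)
10^4 ≡ 100^2 = 10000 ≡ 195 (mod 1961)
10^8 ≡ 195^2 = 38025 ≡ 766 (mod 1961)
10^16 ≡ 766^2 = 586756 ≡ 417 (mod 1961)
10^32 ≡ 417^2 = 173889 ≡ 1321 (mod 1961)
10^64 ≡ 1321^2 = 1745041 ≡ 1712 (mod 1961)
10^128 ≡ 1712^2 = 2930944 ≡ 1210 (mod 1961)
245 = 128 + 64 + 32 + 16 + 4 + 1 in binary powers of 2.
So 10^245 ≡ 1210 · 1712 · 1321 · 417 · 195 · 10 ≡ 1210 (mod 1961).
Squaring chain: 1210 → 1194 → 1950; never reaches −1, so base 10 is a Miller–Rabin witness that 1961 is composite.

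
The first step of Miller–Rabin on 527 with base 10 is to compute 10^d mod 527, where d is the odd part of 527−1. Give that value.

107

527 − 1 = 526 = 2^1 · 263, so d = 263.
10^1 ≡ 10 (mod 527)
10^2 ≡ 10^2 = 100 ≡ 100 (mod 527)
10^4 ≡ 100^2 = 10000 ≡ 514 (mod 527)
10^8 ≡ 514^2 = 264196 ≡ 169 (mod 527)
10^16 ≡ 169^2 = 28561 ≡ 103 (mod 527)
10^32 ≡ 103^2 = 10609 ≡ 69 (mod 527)
10^64 ≡ 69^2 = 4761 ≡ 18 (mod 527)
10^128 ≡ 18^2 = 324 ≡ 324 (mod 527)
10^256 ≡ 324^2 = 104976 ≡ 103 (mod 527)
263 = 256 + 4 + 2 + 1 in binary powers of 2.
So 10^263 ≡ 103 · 514 · 100 · 10 ≡ 107 (mod 527).
Squaring chain: 107; never reaches −1, so base 10 is a Miller–Rabin witness that 527 is composite.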